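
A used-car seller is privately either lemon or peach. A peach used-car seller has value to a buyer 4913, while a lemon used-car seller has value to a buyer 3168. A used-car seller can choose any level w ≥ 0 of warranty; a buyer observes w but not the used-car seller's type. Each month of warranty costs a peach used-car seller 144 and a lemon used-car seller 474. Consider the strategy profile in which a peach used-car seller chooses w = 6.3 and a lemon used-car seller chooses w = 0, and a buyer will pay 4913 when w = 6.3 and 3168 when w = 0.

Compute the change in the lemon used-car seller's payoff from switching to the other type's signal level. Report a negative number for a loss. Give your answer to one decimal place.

Playing w = 0 the lemon used-car seller receives 3168.
Deviating to w = 6.3 brings payment 4913 at cost 474 × 6.3 = 2986.2, netting 1926.8.
Gain from deviating: 1926.8 − 3168 = -1241.2.
The gain is negative, so the lemon type's incentive-compatibility constraint is satisfied.

-1241.2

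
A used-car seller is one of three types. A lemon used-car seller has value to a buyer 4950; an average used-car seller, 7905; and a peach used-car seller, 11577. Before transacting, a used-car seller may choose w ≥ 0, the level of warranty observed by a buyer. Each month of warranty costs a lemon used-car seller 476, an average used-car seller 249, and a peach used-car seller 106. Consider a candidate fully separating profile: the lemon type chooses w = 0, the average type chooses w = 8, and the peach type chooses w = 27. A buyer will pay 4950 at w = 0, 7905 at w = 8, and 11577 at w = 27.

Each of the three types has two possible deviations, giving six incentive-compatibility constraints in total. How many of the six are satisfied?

6

Peach (own payoff 11577 − 106×27 = 8715): to w=0 gives 4950 → no gain ✓; to w=8 gives 7905 − 106×8 = 7057 → no gain ✓.
Lemon (own payoff 4950): to w=8 gives 7905 − 476×8 = 4097 → no gain ✓; to w=27 gives 11577 − 476×27 = -1275 → no gain ✓.
Average (own payoff 7905 − 249×8 = 5913): to w=0 gives 4950 → no gain ✓; to w=27 gives 11577 − 249×27 = 4854 → no gain ✓.
6 of the 6 constraints hold; this profile is a separating equilibrium.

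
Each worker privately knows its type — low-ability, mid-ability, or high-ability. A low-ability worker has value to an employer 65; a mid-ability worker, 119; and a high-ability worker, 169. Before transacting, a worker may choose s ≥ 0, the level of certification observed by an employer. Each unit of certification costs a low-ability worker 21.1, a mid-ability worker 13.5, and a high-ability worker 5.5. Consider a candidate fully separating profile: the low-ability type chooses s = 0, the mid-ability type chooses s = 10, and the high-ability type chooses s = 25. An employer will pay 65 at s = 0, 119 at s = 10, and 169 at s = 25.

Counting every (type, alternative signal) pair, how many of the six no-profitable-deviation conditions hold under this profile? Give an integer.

3

High-ability (own payoff 169 − 5.5×25 = 31.5): to s=0 gives 65 → profitable ✗; to s=10 gives 119 − 5.5×10 = 64 → profitable ✗.
Low-ability (own payoff 65): to s=10 gives 119 − 21.1×10 = -92 → no gain ✓; to s=25 gives 169 − 21.1×25 = -358.5 → no gain ✓.
Mid-ability (own payoff 119 − 13.5×10 = -16): to s=0 gives 65 → profitable ✗; to s=25 gives 169 − 13.5×25 = -168.5 → no gain ✓.
3 of the 6 constraints hold; not an equilibrium.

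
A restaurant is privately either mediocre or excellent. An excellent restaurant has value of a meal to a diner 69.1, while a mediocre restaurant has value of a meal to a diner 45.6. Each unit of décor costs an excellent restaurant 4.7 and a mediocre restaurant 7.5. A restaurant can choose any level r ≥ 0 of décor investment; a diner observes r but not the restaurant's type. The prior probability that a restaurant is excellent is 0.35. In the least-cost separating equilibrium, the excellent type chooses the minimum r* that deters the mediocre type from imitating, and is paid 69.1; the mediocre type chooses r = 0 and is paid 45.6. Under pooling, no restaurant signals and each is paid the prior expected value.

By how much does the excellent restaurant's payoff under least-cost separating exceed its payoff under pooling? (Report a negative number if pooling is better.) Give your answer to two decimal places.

Least-cost separating signal: r* solves 45.6 = 69.1 − 7.5·r*, so r* = (69.1 − 45.6)/7.5 ≈ 3.1333.
Excellent type's separating payoff: 69.1 − 4.7 × r* = 69.1 − 4.7 × (69.1 − 45.6)/7.5 = 69.1 − 110.45/7.5 ≈ 54.3733.
Pooling payoff: 0.35 × 69.1 + 0.65 × 45.6 = 53.825.
Difference: 54.3733 − 53.825 = 0.5483, i.e. 0.55 to two decimal places.
The excellent type prefers to separate.

0.55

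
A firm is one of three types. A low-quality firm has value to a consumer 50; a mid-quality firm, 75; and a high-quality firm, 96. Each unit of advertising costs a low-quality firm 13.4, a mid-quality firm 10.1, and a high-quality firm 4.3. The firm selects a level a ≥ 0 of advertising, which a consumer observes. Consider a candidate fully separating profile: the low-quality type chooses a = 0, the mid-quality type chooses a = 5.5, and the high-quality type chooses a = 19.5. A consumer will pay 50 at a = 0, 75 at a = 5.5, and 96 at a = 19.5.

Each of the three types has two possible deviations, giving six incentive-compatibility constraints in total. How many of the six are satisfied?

Low-quality (own payoff 50): to a=5.5 gives 75 − 13.4×5.5 = 1.3 → no gain ✓; to a=19.5 gives 96 − 13.4×19.5 = -165.3 → no gain ✓.
High-quality (own payoff 96 − 4.3×19.5 = 12.15): to a=0 gives 50 → profitable ✗; to a=5.5 gives 75 − 4.3×5.5 = 51.35 → profitable ✗.
Mid-quality (own payoff 75 − 10.1×5.5 = 19.45): to a=0 gives 50 → profitable ✗; to a=19.5 gives 96 − 10.1×19.5 = -100.95 → no gain ✓.
3 of the 6 constraints hold; not an equilibrium.

3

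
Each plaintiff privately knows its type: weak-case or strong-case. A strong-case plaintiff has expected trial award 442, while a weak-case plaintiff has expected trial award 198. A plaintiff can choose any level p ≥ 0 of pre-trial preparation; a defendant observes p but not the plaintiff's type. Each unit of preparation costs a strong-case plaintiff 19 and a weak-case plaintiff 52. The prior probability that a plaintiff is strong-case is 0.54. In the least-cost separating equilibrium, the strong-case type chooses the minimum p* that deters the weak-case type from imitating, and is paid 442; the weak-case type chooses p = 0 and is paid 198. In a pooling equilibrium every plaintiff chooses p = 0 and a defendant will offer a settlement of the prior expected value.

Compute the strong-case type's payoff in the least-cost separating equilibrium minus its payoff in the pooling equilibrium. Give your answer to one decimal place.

Least-cost separating signal: p* solves 198 = 442 − 52·p*, so p* = (442 − 198)/52 ≈ 4.6923.
Strong-case type's separating payoff: 442 − 19 × p* = 442 − 19 × (442 − 198)/52 = 442 − 4636/52 ≈ 352.846.
Pooling payoff: 0.54 × 442 + 0.46 × 198 = 329.76.
Difference: 352.846 − 329.76 = 23.086, i.e. 23.1 to one decimal place.
The strong-case type prefers to separate.

23.1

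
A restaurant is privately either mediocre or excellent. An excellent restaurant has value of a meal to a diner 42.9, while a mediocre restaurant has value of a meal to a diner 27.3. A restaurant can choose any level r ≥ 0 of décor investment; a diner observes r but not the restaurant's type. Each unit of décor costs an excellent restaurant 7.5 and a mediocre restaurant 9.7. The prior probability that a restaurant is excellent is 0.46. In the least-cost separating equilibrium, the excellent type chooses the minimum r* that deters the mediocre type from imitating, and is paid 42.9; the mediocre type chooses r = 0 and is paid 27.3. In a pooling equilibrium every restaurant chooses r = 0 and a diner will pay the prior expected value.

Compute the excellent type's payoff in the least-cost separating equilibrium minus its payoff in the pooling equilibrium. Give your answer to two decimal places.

Least-cost separating signal: r* solves 27.3 = 42.9 − 9.7·r*, so r* = (42.9 − 27.3)/9.7 ≈ 1.6082.
Excellent type's separating payoff: 42.9 − 7.5 × r* = 42.9 − 7.5 × (42.9 − 27.3)/9.7 = 42.9 − 117/9.7 ≈ 30.8381.
Pooling payoff: 0.46 × 42.9 + 0.54 × 27.3 = 34.476.
Difference: 30.8381 − 34.476 = -3.6379, i.e. -3.64 to two decimal places.
The excellent type would prefer the pooling outcome.

-3.64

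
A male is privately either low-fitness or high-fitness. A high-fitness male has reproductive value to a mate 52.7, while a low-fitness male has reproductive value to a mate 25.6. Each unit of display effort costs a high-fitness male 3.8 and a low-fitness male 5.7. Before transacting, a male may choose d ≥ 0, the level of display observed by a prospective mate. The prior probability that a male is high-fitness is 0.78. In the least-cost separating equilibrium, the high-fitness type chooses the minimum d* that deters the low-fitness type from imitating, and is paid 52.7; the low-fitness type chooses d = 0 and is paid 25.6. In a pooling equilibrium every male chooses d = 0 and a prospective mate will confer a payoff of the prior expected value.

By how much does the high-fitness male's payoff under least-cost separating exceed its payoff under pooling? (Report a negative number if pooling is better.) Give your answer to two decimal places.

Least-cost separating signal: d* solves 25.6 = 52.7 − 5.7·d*, so d* = (52.7 − 25.6)/5.7 ≈ 4.7544.
High-fitness type's separating payoff: 52.7 − 3.8 × d* = 52.7 − 3.8 × (52.7 − 25.6)/5.7 = 52.7 − 102.98/5.7 ≈ 34.6333.
Pooling payoff: 0.78 × 52.7 + 0.22 × 25.6 = 46.738.
Difference: 34.6333 − 46.738 = -12.1047, i.e. -12.10 to two decimal places.
The high-fitness type would prefer the pooling outcome.

-12.10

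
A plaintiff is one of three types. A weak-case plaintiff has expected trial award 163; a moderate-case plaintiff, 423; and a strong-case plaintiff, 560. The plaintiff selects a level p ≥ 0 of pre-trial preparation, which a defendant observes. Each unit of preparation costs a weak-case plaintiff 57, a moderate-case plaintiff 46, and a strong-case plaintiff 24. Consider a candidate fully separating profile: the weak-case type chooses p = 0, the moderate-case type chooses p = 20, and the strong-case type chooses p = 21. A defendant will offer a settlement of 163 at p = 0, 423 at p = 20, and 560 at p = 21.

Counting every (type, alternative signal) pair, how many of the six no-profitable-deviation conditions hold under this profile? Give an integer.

Moderate-case (own payoff 423 − 46×20 = -497): to p=0 gives 163 → profitable ✗; to p=21 gives 560 − 46×21 = -406 → profitable ✗.
Strong-case (own payoff 560 − 24×21 = 56): to p=0 gives 163 → profitable ✗; to p=20 gives 423 − 24×20 = -57 → no gain ✓.
Weak-case (own payoff 163): to p=20 gives 423 − 57×20 = -717 → no gain ✓; to p=21 gives 560 − 57×21 = -637 → no gain ✓.
3 of the 6 constraints hold; not an equilibrium.

3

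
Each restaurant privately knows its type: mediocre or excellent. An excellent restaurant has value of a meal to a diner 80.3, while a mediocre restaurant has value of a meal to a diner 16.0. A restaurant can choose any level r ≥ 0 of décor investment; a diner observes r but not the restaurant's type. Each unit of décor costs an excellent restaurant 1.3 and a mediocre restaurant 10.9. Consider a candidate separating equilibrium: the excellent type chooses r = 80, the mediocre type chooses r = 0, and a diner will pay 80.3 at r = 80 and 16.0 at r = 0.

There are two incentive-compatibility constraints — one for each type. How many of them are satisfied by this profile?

1

Excellent type: signal → 80.3 − 1.3 × 80 = -23.7; deviate to 0 → 16.0. IC fails (-23.7 < 16.0).
Mediocre type: stay at 0 → 16.0; mimic → 80.3 − 10.9 × 80 = -791.7. IC holds (16.0 ≥ -791.7).
1 of 2 constraints hold, so this profile is not an equilibrium.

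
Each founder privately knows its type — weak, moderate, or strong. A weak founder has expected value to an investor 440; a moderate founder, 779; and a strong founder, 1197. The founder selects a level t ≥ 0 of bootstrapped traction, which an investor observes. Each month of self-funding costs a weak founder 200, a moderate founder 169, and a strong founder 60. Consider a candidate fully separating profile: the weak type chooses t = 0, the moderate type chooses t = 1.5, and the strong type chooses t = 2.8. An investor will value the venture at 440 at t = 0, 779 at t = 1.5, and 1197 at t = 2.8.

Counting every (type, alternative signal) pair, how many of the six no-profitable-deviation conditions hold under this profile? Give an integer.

Strong (own payoff 1197 − 60×2.8 = 1029): to t=0 gives 440 → no gain ✓; to t=1.5 gives 779 − 60×1.5 = 689 → no gain ✓.
Weak (own payoff 440): to t=1.5 gives 779 − 200×1.5 = 479 → profitable ✗; to t=2.8 gives 1197 − 200×2.8 = 637 → profitable ✗.
Moderate (own payoff 779 − 169×1.5 = 525.5): to t=0 gives 440 → no gain ✓; to t=2.8 gives 1197 − 169×2.8 = 723.8 → profitable ✗.
3 of the 6 constraints hold; not an equilibrium.

3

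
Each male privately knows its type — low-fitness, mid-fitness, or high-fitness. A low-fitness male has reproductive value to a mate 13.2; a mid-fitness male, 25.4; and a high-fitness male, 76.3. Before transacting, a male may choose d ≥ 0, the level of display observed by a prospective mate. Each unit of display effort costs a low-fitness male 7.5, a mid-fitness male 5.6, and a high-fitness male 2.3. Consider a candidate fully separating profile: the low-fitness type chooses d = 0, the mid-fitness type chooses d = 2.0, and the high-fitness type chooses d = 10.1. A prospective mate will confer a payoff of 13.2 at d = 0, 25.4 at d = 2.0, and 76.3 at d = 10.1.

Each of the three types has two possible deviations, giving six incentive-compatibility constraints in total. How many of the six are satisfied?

5

Low-fitness (own payoff 13.2): to d=2.0 gives 25.4 − 7.5×2.0 = 10.4 → no gain ✓; to d=10.1 gives 76.3 − 7.5×10.1 = 0.55 → no gain ✓.
High-fitness (own payoff 76.3 − 2.3×10.1 = 53.07): to d=0 gives 13.2 → no gain ✓; to d=2.0 gives 25.4 − 2.3×2.0 = 20.8 → no gain ✓.
Mid-fitness (own payoff 25.4 − 5.6×2.0 = 14.2): to d=0 gives 13.2 → no gain ✓; to d=10.1 gives 76.3 − 5.6×10.1 = 19.74 → profitable ✗.
5 of the 6 constraints hold; not an equilibrium.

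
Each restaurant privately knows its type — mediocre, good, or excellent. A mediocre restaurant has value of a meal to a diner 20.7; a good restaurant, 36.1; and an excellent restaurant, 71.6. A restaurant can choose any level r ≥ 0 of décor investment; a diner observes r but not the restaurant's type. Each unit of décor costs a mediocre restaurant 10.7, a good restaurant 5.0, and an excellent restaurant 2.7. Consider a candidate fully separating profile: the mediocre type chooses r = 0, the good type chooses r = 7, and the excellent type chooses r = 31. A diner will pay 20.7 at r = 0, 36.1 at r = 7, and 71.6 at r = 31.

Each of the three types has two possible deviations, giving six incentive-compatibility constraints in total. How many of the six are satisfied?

3

Good (own payoff 36.1 − 5.0×7 = 1.1): to r=0 gives 20.7 → profitable ✗; to r=31 gives 71.6 − 5.0×31 = -83.4 → no gain ✓.
Mediocre (own payoff 20.7): to r=7 gives 36.1 − 10.7×7 = -38.8 → no gain ✓; to r=31 gives 71.6 − 10.7×31 = -260.1 → no gain ✓.
Excellent (own payoff 71.6 − 2.7×31 = -12.1): to r=0 gives 20.7 → profitable ✗; to r=7 gives 36.1 − 2.7×7 = 17.2 → profitable ✗.
3 of the 6 constraints hold; not an equilibrium.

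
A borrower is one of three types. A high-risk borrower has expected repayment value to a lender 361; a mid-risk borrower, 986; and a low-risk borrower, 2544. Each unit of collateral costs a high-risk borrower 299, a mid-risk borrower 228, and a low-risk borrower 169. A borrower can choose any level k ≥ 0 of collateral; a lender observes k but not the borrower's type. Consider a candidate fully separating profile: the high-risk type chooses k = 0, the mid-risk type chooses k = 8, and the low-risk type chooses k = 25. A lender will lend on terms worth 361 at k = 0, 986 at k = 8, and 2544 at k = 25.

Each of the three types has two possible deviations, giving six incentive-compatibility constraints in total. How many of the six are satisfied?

3

High-risk (own payoff 361): to k=8 gives 986 − 299×8 = -1406 → no gain ✓; to k=25 gives 2544 − 299×25 = -4931 → no gain ✓.
Low-risk (own payoff 2544 − 169×25 = -1681): to k=0 gives 361 → profitable ✗; to k=8 gives 986 − 169×8 = -366 → profitable ✗.
Mid-risk (own payoff 986 − 228×8 = -838): to k=0 gives 361 → profitable ✗; to k=25 gives 2544 − 228×25 = -3156 → no gain ✓.
3 of the 6 constraints hold; not an equilibrium.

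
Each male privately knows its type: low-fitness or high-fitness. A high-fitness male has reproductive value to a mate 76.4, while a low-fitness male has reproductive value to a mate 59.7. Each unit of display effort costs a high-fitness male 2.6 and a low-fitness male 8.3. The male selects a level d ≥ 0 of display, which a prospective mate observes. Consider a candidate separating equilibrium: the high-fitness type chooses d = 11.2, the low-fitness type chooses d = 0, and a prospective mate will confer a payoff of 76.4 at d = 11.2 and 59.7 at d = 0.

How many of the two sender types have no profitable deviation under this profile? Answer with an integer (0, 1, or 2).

Low-fitness type: stay at 0 → 59.7; mimic → 76.4 − 8.3 × 11.2 = -16.56. IC holds (59.7 ≥ -16.56).
High-fitness type: signal → 76.4 − 2.6 × 11.2 = 47.28; deviate to 0 → 59.7. IC fails (47.28 < 59.7).
1 of 2 constraints hold, so this profile is not an equilibrium.

1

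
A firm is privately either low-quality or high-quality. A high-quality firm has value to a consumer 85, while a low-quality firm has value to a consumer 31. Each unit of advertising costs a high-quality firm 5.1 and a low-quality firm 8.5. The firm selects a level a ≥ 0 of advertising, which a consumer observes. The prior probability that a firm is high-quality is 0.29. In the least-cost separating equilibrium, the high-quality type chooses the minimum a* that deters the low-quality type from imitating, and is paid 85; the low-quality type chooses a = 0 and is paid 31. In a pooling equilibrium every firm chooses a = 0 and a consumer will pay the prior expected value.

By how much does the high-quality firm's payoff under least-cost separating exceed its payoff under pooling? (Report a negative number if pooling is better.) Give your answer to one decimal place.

Least-cost separating signal: a* solves 31 = 85 − 8.5·a*, so a* = (85 − 31)/8.5 ≈ 6.3529.
High-quality type's separating payoff: 85 − 5.1 × a* = 85 − 5.1 × (85 − 31)/8.5 = 85 − 275.4/8.5 = 52.6.
Pooling payoff: 0.29 × 85 + 0.71 × 31 = 46.66.
Difference: 52.6 − 46.66 = 5.94, i.e. 5.9 to one decimal place.
The high-quality type prefers to separate.

5.9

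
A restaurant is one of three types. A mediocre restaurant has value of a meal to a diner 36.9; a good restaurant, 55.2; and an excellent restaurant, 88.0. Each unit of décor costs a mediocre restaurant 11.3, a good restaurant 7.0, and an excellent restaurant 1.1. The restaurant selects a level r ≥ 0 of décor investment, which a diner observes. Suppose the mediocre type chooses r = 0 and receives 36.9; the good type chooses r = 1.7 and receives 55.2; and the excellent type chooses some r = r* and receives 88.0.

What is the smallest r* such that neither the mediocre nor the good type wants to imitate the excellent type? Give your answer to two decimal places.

6.39

Good type (on-path payoff 55.2 − 7.0×1.7 = 43.3) won't mimic when 43.3 ≥ 88.0 − 7.0·r*, i.e. r* ≥ 6.39.
Mediocre type (on-path payoff 36.9) won't mimic when 36.9 ≥ 88.0 − 11.3·r*, i.e. r* ≥ 4.52.
Both must hold, so r* = max(4.52, 6.39) = 6.39. The good type's constraint binds.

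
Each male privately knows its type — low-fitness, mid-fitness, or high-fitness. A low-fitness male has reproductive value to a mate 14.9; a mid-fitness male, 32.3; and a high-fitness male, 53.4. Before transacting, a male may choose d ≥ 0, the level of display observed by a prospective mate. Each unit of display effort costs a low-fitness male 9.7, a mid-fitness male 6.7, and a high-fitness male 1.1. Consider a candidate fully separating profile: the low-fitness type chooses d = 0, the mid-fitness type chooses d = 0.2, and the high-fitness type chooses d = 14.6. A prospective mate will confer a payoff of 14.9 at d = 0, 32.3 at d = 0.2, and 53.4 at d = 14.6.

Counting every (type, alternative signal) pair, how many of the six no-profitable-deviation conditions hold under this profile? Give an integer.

5

High-fitness (own payoff 53.4 − 1.1×14.6 = 37.34): to d=0 gives 14.9 → no gain ✓; to d=0.2 gives 32.3 − 1.1×0.2 = 32.08 → no gain ✓.
Low-fitness (own payoff 14.9): to d=0.2 gives 32.3 − 9.7×0.2 = 30.36 → profitable ✗; to d=14.6 gives 53.4 − 9.7×14.6 = -88.22 → no gain ✓.
Mid-fitness (own payoff 32.3 − 6.7×0.2 = 30.96): to d=0 gives 14.9 → no gain ✓; to d=14.6 gives 53.4 − 6.7×14.6 = -44.42 → no gain ✓.
5 of the 6 constraints hold; not an equilibrium.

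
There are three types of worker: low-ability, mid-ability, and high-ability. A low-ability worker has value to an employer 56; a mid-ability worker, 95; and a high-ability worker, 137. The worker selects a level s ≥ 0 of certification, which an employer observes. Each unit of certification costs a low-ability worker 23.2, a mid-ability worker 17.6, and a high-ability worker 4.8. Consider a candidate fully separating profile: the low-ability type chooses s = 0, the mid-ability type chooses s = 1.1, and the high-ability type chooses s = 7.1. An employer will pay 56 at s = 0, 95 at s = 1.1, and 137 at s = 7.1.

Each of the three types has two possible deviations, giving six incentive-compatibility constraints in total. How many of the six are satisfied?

High-ability (own payoff 137 − 4.8×7.1 = 102.92): to s=0 gives 56 → no gain ✓; to s=1.1 gives 95 − 4.8×1.1 = 89.72 → no gain ✓.
Mid-ability (own payoff 95 − 17.6×1.1 = 75.64): to s=0 gives 56 → no gain ✓; to s=7.1 gives 137 − 17.6×7.1 = 12.04 → no gain ✓.
Low-ability (own payoff 56): to s=1.1 gives 95 − 23.2×1.1 = 69.48 → profitable ✗; to s=7.1 gives 137 − 23.2×7.1 = -27.72 → no gain ✓.
5 of the 6 constraints hold; not an equilibrium.

5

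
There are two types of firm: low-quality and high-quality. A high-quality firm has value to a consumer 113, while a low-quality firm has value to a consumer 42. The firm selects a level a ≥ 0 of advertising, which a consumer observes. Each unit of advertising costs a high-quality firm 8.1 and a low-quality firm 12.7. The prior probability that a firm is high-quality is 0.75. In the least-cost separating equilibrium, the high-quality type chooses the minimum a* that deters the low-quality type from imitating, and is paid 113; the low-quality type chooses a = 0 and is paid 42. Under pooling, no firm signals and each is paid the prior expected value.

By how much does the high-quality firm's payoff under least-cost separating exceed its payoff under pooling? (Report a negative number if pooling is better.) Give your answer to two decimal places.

Least-cost separating signal: a* solves 42 = 113 − 12.7·a*, so a* = (113 − 42)/12.7 ≈ 5.5906.
High-quality type's separating payoff: 113 − 8.1 × a* = 113 − 8.1 × (113 − 42)/12.7 = 113 − 575.1/12.7 ≈ 67.7165.
Pooling payoff: 0.75 × 113 + 0.25 × 42 = 95.25.
Difference: 67.7165 − 95.25 = -27.5335, i.e. -27.53 to two decimal places.
The high-quality type would prefer the pooling outcome.

-27.53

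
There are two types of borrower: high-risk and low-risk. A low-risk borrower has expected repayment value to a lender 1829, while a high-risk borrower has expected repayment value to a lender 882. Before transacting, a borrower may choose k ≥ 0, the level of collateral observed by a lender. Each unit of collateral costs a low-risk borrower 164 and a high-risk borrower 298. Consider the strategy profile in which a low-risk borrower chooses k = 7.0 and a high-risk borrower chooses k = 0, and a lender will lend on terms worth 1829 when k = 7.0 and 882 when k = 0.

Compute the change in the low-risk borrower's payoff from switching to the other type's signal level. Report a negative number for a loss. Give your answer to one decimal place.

201.0

Playing k = 7.0 the low-risk borrower receives 1829 − 164 × 7.0 = 681.
Deviating to k = 0 yields 882 instead.
Gain from deviating: 882 − 681 = 201.0.
The gain is positive, so the low-risk type's incentive-compatibility constraint is violated — this profile is not a separating equilibrium.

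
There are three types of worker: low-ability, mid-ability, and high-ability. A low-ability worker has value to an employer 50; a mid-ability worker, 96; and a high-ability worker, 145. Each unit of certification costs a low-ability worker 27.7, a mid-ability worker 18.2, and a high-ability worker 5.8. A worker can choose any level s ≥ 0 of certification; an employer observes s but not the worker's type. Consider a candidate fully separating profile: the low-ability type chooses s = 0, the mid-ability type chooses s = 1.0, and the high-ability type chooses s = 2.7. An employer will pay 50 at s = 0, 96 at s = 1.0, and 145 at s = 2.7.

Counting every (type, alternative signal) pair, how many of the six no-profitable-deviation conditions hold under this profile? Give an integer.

3

Mid-ability (own payoff 96 − 18.2×1.0 = 77.8): to s=0 gives 50 → no gain ✓; to s=2.7 gives 145 − 18.2×2.7 = 95.86 → profitable ✗.
Low-ability (own payoff 50): to s=1.0 gives 96 − 27.7×1.0 = 68.3 → profitable ✗; to s=2.7 gives 145 − 27.7×2.7 = 70.21 → profitable ✗.
High-ability (own payoff 145 − 5.8×2.7 = 129.34): to s=0 gives 50 → no gain ✓; to s=1.0 gives 96 − 5.8×1.0 = 90.2 → no gain ✓.
3 of the 6 constraints hold; not an equilibrium.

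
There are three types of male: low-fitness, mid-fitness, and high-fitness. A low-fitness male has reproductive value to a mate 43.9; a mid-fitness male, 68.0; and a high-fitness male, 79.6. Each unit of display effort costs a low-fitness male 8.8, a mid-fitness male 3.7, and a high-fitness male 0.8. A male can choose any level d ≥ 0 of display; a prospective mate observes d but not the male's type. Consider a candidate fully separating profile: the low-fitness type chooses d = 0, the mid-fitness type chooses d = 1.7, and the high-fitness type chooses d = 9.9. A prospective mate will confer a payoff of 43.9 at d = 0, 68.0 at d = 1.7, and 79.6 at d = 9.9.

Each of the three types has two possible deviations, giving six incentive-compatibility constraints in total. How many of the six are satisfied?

5

Mid-fitness (own payoff 68.0 − 3.7×1.7 = 61.71): to d=0 gives 43.9 → no gain ✓; to d=9.9 gives 79.6 − 3.7×9.9 = 42.97 → no gain ✓.
High-fitness (own payoff 79.6 − 0.8×9.9 = 71.68): to d=0 gives 43.9 → no gain ✓; to d=1.7 gives 68.0 − 0.8×1.7 = 66.64 → no gain ✓.
Low-fitness (own payoff 43.9): to d=1.7 gives 68.0 − 8.8×1.7 = 53.04 → profitable ✗; to d=9.9 gives 79.6 − 8.8×9.9 = -7.52 → no gain ✓.
5 of the 6 constraints hold; not an equilibrium.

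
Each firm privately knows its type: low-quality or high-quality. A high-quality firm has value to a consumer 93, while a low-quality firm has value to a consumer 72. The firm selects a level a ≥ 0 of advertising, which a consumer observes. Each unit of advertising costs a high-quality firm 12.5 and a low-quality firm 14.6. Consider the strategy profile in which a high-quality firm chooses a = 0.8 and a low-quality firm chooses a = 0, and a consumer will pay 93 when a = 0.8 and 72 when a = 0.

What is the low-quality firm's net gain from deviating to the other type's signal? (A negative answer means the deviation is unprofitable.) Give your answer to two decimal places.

9.32

Playing a = 0 the low-quality firm receives 72.
Deviating to a = 0.8 brings payment 93 at cost 14.6 × 0.8 = 11.68, netting 81.32.
Gain from deviating: 81.32 − 72 = 9.32.
The gain is positive, so the low-quality type's incentive-compatibility constraint is violated — this profile is not a separating equilibrium.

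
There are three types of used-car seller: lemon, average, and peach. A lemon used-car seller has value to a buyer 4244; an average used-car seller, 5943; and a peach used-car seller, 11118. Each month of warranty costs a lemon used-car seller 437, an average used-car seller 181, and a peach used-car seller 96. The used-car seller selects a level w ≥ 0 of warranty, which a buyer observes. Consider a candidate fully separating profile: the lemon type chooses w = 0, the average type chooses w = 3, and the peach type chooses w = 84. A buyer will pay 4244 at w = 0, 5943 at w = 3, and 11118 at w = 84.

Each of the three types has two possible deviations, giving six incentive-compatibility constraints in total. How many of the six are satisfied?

Lemon (own payoff 4244): to w=3 gives 5943 − 437×3 = 4632 → profitable ✗; to w=84 gives 11118 − 437×84 = -25590 → no gain ✓.
Average (own payoff 5943 − 181×3 = 5400): to w=0 gives 4244 → no gain ✓; to w=84 gives 11118 − 181×84 = -4086 → no gain ✓.
Peach (own payoff 11118 − 96×84 = 3054): to w=0 gives 4244 → profitable ✗; to w=3 gives 5943 − 96×3 = 5655 → profitable ✗.
3 of the 6 constraints hold; not an equilibrium.

3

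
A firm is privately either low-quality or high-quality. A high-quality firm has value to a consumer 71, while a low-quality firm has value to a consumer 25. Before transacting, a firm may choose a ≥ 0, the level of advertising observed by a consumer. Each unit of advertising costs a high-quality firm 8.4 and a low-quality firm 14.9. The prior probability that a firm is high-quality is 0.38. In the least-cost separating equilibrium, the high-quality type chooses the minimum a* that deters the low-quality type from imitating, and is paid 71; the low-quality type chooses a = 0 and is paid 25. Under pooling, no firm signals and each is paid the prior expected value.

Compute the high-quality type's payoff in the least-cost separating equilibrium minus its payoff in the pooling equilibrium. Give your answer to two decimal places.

Least-cost separating signal: a* solves 25 = 71 − 14.9·a*, so a* = (71 − 25)/14.9 ≈ 3.0872.
High-quality type's separating payoff: 71 − 8.4 × a* = 71 − 8.4 × (71 − 25)/14.9 = 71 − 386.4/14.9 ≈ 45.0671.
Pooling payoff: 0.38 × 71 + 0.62 × 25 = 42.48.
Difference: 45.0671 − 42.48 = 2.5871, i.e. 2.59 to two decimal places.
The high-quality type prefers to separate.

2.59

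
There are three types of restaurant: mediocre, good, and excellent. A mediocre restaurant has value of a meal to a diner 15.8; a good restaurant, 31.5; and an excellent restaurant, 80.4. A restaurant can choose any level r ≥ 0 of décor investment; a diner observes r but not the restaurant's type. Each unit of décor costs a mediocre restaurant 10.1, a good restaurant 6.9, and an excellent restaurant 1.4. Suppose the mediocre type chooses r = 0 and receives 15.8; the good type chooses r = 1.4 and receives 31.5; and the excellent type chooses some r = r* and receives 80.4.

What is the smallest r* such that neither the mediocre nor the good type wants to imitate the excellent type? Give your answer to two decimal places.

Mediocre type (on-path payoff 15.8) won't mimic when 15.8 ≥ 80.4 − 10.1·r*, i.e. r* ≥ 6.40.
Good type (on-path payoff 31.5 − 6.9×1.4 = 21.84) won't mimic when 21.84 ≥ 80.4 − 6.9·r*, i.e. r* ≥ 8.49.
Both must hold, so r* = max(6.40, 8.49) = 8.49. The good type's constraint binds.

8.49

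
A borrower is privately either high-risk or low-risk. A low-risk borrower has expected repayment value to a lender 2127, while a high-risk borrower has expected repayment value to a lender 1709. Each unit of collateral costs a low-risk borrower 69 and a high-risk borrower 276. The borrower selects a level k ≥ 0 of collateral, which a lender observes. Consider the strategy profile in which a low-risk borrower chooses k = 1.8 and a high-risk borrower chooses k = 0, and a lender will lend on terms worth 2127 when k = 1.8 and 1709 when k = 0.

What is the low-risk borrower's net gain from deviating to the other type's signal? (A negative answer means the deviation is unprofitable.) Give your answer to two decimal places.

Playing k = 1.8 the low-risk borrower receives 2127 − 69 × 1.8 = 2002.8.
Deviating to k = 0 yields 1709 instead.
Gain from deviating: 1709 − 2002.8 = -293.80.
The gain is negative, so the low-risk type's incentive-compatibility constraint is satisfied.

-293.80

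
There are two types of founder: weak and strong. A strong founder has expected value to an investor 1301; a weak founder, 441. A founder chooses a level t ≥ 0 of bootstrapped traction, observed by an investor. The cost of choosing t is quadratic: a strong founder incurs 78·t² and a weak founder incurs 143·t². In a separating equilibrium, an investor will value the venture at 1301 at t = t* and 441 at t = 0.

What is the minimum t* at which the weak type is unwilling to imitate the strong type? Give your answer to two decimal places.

2.45

The weak type at t = 0 receives 441; imitating at t* yields 1301 − 143·t*².
Indifference: 441 = 1301 − 143·t*², so t*² = (1301 − 441) / 143 ≈ 6.0140.
t* = √6.0140 ≈ 2.45.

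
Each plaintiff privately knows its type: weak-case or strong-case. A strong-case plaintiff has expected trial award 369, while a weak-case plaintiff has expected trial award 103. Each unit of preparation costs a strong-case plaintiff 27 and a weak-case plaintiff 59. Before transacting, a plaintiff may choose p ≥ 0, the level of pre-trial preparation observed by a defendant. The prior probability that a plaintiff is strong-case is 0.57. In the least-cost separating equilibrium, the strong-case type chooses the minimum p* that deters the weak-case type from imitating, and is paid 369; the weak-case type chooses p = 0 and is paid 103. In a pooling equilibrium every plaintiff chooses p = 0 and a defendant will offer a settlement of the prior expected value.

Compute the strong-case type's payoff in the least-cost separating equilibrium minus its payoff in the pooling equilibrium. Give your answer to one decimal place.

-7.3

Least-cost separating signal: p* solves 103 = 369 − 59·p*, so p* = (369 − 103)/59 ≈ 4.5085.
Strong-case type's separating payoff: 369 − 27 × p* = 369 − 27 × (369 − 103)/59 = 369 − 7182/59 ≈ 247.271.
Pooling payoff: 0.57 × 369 + 0.43 × 103 = 254.62.
Difference: 247.271 − 254.62 = -7.349, i.e. -7.3 to one decimal place.
The strong-case type would prefer the pooling outcome.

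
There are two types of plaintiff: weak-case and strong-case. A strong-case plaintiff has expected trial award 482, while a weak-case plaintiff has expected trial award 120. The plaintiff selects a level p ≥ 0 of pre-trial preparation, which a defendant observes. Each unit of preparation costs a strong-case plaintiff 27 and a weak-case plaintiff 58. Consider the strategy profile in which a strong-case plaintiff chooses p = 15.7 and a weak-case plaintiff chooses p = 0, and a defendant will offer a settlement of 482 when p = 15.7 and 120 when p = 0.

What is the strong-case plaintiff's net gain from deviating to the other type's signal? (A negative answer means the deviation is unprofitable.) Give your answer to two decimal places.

Playing p = 15.7 the strong-case plaintiff receives 482 − 27 × 15.7 = 58.1.
Deviating to p = 0 yields 120 instead.
Gain from deviating: 120 − 58.1 = 61.90.
The gain is positive, so the strong-case type's incentive-compatibility constraint is violated — this profile is not a separating equilibrium.

61.90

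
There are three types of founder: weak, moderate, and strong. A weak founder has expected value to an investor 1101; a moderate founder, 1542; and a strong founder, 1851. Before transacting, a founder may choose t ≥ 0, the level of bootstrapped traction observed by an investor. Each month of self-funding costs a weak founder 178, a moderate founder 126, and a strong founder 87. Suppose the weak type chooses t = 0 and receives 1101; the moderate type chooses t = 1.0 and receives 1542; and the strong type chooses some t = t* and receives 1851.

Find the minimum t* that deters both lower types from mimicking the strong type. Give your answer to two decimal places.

Weak type (on-path payoff 1101) won't mimic when 1101 ≥ 1851 − 178·t*, i.e. t* ≥ 4.21.
Moderate type (on-path payoff 1542 − 126×1.0 = 1416) won't mimic when 1416 ≥ 1851 − 126·t*, i.e. t* ≥ 3.45.
Both must hold, so t* = max(4.21, 3.45) = 4.21. The weak type's constraint binds.

4.21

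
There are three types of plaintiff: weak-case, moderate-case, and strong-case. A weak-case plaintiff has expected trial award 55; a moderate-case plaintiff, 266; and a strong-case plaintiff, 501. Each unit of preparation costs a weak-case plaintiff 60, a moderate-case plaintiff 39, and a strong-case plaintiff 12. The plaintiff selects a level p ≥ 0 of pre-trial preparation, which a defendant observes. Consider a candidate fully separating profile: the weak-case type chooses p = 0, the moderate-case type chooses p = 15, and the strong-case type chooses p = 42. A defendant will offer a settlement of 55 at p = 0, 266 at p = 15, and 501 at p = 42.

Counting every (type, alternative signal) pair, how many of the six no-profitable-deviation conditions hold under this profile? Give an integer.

Moderate-case (own payoff 266 − 39×15 = -319): to p=0 gives 55 → profitable ✗; to p=42 gives 501 − 39×42 = -1137 → no gain ✓.
Strong-case (own payoff 501 − 12×42 = -3): to p=0 gives 55 → profitable ✗; to p=15 gives 266 − 12×15 = 86 → profitable ✗.
Weak-case (own payoff 55): to p=15 gives 266 − 60×15 = -634 → no gain ✓; to p=42 gives 501 − 60×42 = -2019 → no gain ✓.
3 of the 6 constraints hold; not an equilibrium.

3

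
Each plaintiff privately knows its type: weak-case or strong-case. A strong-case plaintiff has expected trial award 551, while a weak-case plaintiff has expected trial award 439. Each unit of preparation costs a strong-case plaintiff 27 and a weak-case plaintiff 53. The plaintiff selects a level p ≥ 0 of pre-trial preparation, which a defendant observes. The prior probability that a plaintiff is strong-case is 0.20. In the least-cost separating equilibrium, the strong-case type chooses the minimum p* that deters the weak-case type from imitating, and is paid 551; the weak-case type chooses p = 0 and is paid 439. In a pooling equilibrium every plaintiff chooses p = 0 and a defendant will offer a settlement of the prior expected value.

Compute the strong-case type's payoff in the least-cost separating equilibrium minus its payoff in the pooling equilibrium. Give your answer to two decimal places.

Least-cost separating signal: p* solves 439 = 551 − 53·p*, so p* = (551 − 439)/53 ≈ 2.1132.
Strong-case type's separating payoff: 551 − 27 × p* = 551 − 27 × (551 − 439)/53 = 551 − 3024/53 ≈ 493.9434.
Pooling payoff: 0.20 × 551 + 0.80 × 439 = 461.4.
Difference: 493.9434 − 461.4 = 32.5434, i.e. 32.54 to two decimal places.
The strong-case type prefers to separate.

32.54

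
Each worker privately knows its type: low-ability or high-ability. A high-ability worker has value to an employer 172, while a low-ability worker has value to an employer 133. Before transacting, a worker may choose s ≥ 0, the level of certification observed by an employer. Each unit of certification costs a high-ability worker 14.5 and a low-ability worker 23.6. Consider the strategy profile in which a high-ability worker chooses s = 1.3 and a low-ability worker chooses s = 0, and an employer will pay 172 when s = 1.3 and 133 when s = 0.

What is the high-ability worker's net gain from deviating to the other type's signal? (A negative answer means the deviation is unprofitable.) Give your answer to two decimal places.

-20.15

Playing s = 1.3 the high-ability worker receives 172 − 14.5 × 1.3 = 153.15.
Deviating to s = 0 yields 133 instead.
Gain from deviating: 133 − 153.15 = -20.15.
The gain is negative, so the high-ability type's incentive-compatibility constraint is satisfied.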